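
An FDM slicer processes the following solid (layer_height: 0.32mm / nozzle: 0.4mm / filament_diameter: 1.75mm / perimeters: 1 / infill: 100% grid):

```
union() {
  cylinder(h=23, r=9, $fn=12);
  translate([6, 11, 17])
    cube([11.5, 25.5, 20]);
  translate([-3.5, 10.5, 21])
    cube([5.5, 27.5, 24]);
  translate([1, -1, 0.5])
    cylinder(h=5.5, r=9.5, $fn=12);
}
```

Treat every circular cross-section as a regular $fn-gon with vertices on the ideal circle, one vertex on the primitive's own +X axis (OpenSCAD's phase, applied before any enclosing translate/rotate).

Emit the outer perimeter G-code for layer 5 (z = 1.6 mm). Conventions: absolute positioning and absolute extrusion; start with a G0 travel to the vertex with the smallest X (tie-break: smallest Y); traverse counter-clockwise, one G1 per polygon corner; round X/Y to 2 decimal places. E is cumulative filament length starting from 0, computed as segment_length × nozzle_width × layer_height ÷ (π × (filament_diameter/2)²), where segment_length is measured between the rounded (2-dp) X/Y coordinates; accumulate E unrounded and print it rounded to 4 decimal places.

G0 X-9.00 Y0.00 Z1.60
G1 X-7.79 Y-4.50 E0.2480
G1 X-7.48 Y-4.82 E0.2717
G1 X-7.23 Y-5.75 E0.3229
G1 X-3.75 Y-9.23 E0.5848
G1 X1.00 Y-10.50 E0.8465
G1 X5.75 Y-9.23 E1.1082
G1 X9.23 Y-5.75 E1.3701
G1 X10.50 Y-1.00 E1.6317
G1 X9.23 Y3.75 E1.8934
G1 X5.75 Y7.23 E2.1553
G1 X4.82 Y7.48 E2.2065
G1 X4.50 Y7.79 E2.2302
G1 X0.00 Y9.00 E2.4782
G1 X-4.50 Y7.79 E2.7262
G1 X-7.79 Y4.50 E2.9738
G1 X-9.00 Y0.00 E3.2218

At z = 1.6 mm: the r=9 cylinder contributes a regular 12-gon of circumradius 9; the cube at (6, 11) is absent (z outside [17, 37]); the cube at (-3.5, 10.5) is absent (z outside [21, 45]); the r=9.5 cylinder at (1, -1) gives a regular 12-gon of circumradius 9.5 (constant along its height); Taking the union: the regions partially overlap (shared area 229.51 mm²), so overlapping operands fuse into one piece — 1 connected region. The outline is a single polygon with 16 vertices. Extrusion per mm of travel: 0.4 × 0.32 / (π × 0.875²) = 0.053216. Accumulating E over each segment gives final E = 3.2218.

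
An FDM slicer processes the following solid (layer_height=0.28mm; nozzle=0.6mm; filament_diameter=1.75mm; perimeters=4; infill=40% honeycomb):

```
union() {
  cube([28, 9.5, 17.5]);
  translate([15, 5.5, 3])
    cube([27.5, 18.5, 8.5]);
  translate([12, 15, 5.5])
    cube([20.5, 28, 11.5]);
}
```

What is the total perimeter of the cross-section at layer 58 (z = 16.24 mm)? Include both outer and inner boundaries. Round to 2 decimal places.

172.00 mm

At z = 16.24 mm: the cube is present — its section is the full 28×9.5 rectangle (perimeter 75.00 mm); the cube at (15, 5.5) does not reach this height (z outside [3, 11.5]); the cube at (12, 15) is present — its section is the full 20.5×28 rectangle (perimeter 97.00 mm); Merging all regions: the 2 present regions are separate (no shared area or edge), so areas and boundary lengths simply add and each stays a separate island — boundary = 172.00 mm. Overall, the cross-section has 2 separate islands. Total boundary length (outer) = 172.00 mm.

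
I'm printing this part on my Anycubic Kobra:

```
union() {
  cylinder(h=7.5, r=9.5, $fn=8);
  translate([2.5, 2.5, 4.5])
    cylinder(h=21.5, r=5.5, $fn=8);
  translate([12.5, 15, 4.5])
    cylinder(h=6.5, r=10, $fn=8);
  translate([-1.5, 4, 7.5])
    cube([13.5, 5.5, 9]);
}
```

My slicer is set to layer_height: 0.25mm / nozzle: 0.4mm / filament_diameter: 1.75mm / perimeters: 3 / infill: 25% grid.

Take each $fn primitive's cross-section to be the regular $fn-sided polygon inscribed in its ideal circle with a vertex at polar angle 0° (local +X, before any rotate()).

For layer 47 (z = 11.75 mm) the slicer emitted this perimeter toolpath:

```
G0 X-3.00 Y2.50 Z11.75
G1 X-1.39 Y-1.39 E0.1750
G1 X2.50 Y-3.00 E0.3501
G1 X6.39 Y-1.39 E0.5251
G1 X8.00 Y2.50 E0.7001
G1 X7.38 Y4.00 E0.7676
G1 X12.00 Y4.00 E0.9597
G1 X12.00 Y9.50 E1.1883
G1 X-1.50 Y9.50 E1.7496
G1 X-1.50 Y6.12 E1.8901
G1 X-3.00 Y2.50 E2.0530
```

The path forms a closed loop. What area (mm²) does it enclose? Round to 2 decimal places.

133.54 mm²

Apply the shoelace formula to the sequence of (X, Y) vertices; enclosed area = 133.54 mm².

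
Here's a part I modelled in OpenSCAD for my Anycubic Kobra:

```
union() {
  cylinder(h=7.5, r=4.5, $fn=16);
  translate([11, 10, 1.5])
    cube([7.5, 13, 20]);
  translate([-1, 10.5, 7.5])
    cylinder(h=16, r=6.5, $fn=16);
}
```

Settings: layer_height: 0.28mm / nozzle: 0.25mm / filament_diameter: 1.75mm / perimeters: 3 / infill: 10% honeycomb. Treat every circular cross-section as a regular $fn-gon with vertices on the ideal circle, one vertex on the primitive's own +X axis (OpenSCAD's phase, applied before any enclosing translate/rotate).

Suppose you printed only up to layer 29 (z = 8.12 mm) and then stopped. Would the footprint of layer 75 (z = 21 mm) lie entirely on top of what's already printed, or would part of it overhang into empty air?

entirely on top

Compare the two slices. At z = 8.12: the cylinder is absent (z outside [0, 7.5]); the 7.5×13 cube at (11, 10) contributes its full rectangle (area 97.50 mm²); the r=6.5 cylinder at (-1, 10.5) gives a regular 16-gon of circumradius 6.5 (constant along its height) (area = (16/2)·6.500²·sin(360°/16) = 129.35 mm²); Taking the union: the 2 present regions are separate (no shared area or edge), so areas and boundary lengths simply add and each stays a separate island — area = 226.85 mm². At z = 21: the cylinder is not intersected at this z (z outside [0, 7.5]); the cube at (11, 10) is present — its section is the full 7.5×13 rectangle (area 97.50 mm²); the r=6.5 cylinder at (-1, 10.5) contributes a regular 16-gon of circumradius 6.5 (area = (16/2)·6.500²·sin(360°/16) = 129.35 mm²); Combining (union): the 2 present regions are separate (no shared area or edge), so areas and boundary lengths simply add and each stays a separate island — area = 226.85 mm². Checking containment: the cross-section at z = 21 is a subset of the cross-section at z = 8.12.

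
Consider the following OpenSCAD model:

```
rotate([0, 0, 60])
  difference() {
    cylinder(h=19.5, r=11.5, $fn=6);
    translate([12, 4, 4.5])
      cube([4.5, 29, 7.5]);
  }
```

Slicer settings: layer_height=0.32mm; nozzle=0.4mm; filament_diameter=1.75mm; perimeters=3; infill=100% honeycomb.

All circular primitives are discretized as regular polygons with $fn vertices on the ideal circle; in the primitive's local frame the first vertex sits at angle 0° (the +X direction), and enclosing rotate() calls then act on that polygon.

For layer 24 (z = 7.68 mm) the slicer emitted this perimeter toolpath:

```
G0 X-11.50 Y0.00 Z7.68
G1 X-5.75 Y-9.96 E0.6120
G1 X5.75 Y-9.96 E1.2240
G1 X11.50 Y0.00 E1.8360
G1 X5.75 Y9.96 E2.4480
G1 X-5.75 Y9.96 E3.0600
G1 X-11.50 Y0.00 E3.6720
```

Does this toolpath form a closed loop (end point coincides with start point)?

Start point (G0): (-11.50, 0.00). End point (last G1): the path returns to the start — closed.

yes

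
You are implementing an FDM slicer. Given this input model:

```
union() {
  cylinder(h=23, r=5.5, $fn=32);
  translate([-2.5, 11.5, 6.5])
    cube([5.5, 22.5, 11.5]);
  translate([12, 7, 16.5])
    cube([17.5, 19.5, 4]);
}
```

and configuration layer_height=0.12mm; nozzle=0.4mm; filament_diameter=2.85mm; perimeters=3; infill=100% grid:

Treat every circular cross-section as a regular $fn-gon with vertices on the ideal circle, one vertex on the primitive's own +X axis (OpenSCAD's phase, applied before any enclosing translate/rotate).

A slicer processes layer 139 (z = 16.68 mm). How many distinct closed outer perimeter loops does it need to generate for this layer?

At z = 16.68 mm: the cylinder: section is a regular 32-gon, circumradius r=5.5; the cube at (-2.5, 11.5) (footprint 5.5×22.5) is included at this height; the cube at (12, 7) is present — its section is the full 17.5×19.5 rectangle; Merging all regions: the 3 present regions are separate (no shared area or edge), so areas and boundary lengths simply add and each stays a separate island — 3 connected regions. The result has 3 disconnected regions.

3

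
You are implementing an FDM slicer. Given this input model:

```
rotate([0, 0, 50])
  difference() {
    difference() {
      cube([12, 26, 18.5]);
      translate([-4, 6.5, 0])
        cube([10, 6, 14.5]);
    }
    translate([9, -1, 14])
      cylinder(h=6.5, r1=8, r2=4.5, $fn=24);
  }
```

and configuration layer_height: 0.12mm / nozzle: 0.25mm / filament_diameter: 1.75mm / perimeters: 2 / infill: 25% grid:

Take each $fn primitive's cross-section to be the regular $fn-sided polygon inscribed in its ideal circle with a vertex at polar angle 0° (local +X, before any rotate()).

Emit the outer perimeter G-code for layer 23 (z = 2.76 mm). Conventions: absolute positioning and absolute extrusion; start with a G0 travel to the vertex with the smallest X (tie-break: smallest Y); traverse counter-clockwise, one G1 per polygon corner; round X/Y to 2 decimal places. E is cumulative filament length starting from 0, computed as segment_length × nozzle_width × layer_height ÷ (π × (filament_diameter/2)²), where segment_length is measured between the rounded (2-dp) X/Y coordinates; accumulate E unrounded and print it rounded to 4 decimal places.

G0 X-19.92 Y16.71 Z2.76
G1 X-9.58 Y8.03 E0.1684
G1 X-5.72 Y12.63 E0.2433
G1 X-1.12 Y8.77 E0.3182
G1 X-4.98 Y4.18 E0.3930
G1 X0.00 Y0.00 E0.4741
G1 X7.71 Y9.19 E0.6237
G1 X-12.20 Y25.91 E0.9480
G1 X-19.92 Y16.71 E1.0978

At z = 2.76 mm: the cube is present — its section is the full 12×26 rectangle; the cube at (-4, 6.5) is present — its section is the full 10×6 rectangle; After the difference (first − rest): starting from the 12×26 cube, the 10×6 cube at (-4, 6.5) partially overlaps it — only the 36.00 mm² overlap (of its 60.00 mm²) is removed, clipping the outline — 1 connected region; the cone at (9, -1) is absent (z outside [14, 20.5]); Subtracting the remaining from the first: none of the subtracted shapes is present at this height, so that combined region is unchanged — 1 connected region; (whole slice rotated 50° about Z — lengths, areas and connectivity unchanged). The outline is a single polygon with 8 vertices. Extrusion per mm of travel: 0.25 × 0.12 / (π × 0.875²) = 0.012473. Accumulating E over each segment gives final E = 1.0978.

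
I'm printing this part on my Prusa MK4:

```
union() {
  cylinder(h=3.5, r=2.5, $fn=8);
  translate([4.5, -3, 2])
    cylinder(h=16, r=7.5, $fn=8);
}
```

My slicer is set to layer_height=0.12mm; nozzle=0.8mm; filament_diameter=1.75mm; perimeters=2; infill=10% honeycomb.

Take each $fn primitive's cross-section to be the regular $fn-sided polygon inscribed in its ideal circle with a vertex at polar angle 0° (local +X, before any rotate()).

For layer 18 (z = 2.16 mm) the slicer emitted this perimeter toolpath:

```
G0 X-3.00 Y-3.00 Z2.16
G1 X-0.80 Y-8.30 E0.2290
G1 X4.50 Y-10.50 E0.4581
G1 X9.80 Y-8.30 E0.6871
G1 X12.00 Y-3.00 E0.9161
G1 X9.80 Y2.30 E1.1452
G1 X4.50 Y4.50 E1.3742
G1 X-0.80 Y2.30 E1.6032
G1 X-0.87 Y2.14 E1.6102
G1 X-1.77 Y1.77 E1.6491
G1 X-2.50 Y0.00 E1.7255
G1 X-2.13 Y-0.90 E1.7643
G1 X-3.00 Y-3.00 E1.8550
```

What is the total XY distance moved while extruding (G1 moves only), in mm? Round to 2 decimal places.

46.48 mm

Sum the Euclidean lengths of each G1 segment: total = 46.48 mm.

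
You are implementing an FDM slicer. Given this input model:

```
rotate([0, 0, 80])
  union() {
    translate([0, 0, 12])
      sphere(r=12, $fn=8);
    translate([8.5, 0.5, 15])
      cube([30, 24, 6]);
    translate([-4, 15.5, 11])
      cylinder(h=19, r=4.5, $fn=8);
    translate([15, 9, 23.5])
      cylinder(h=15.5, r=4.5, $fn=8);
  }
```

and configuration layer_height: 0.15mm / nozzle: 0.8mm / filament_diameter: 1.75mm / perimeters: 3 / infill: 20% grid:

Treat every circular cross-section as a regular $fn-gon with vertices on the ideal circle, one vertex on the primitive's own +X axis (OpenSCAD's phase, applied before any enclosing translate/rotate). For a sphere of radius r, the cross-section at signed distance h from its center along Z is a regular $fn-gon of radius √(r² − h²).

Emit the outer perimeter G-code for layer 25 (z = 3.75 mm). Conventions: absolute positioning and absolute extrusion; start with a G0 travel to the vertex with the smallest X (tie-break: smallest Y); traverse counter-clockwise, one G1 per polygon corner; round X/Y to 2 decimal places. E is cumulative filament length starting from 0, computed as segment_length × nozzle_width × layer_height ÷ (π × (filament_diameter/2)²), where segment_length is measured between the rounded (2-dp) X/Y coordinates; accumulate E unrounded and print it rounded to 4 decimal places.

At z = 3.75 mm: the r=12 sphere contributes a regular 8-gon of circumradius √(12²−8.25²) = 8.714; the cube at (8.5, 0.5) does not reach this height (z outside [15, 21]); the cylinder at (-4, 15.5) does not reach this height (z outside [11, 30]); the cylinder at (15, 9) is absent (z outside [23.5, 39]); Taking the union: only the r=12 sphere is present, so the union is just that shape — 1 connected region; (rotated 80° about Z; rotation is an isometry so areas/perimeters/island counts are preserved). The outline is a single polygon with 8 vertices. Extrusion per mm of travel: 0.8 × 0.15 / (π × 0.875²) = 0.049890. Accumulating E over each segment gives final E = 2.6620.

G0 X-8.58 Y1.51 Z3.75
G1 X-7.14 Y-5.00 E0.3326
G1 X-1.51 Y-8.58 E0.6655
G1 X5.00 Y-7.14 E0.9981
G1 X8.58 Y-1.51 E1.3310
G1 X7.14 Y5.00 E1.6636
G1 X1.51 Y8.58 E1.9965
G1 X-5.00 Y7.14 E2.3291
G1 X-8.58 Y1.51 E2.6620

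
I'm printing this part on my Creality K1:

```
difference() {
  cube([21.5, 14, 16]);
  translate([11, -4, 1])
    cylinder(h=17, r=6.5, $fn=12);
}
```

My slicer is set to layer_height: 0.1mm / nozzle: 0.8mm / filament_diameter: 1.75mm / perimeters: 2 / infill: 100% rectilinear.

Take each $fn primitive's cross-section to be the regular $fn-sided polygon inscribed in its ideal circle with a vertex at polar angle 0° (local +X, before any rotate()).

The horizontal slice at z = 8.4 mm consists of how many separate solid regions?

At z = 8.4 mm: the 21.5×14 cube contributes its full rectangle; the r=6.5 cylinder at (11, -4) contributes a regular 12-gon of circumradius 6.5; Subtracting the remaining from the first: starting from the 21.5×14 cube, the r=6.5 cylinder at (11, -4) partially overlaps it — only the 16.07 mm² overlap (of its 126.75 mm²) is removed, clipping the outline — 1 connected region. The result has 1 disconnected region.

1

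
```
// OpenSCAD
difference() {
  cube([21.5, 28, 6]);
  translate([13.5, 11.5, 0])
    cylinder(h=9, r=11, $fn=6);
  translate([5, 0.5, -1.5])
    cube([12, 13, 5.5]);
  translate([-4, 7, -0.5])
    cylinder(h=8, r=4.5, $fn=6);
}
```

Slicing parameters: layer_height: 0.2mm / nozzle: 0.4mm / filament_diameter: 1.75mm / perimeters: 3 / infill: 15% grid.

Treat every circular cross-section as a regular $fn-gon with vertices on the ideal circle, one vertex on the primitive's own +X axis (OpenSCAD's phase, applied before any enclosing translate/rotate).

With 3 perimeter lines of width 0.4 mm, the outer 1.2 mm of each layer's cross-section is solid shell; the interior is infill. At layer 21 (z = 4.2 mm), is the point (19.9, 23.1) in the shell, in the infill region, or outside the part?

infill

At z = 4.2 mm: the cube (footprint 21.5×28) is included at this height; the r=11 cylinder at (13.5, 11.5) gives a regular 6-gon of circumradius 11 (constant along its height); the cube at (5, 0.5) is absent (z outside [-1.5, 4]); the cylinder at (-4, 7): section is a regular 6-gon, circumradius r=4.5; Taking the first minus the rest: starting from the 21.5×28 cube, the r=11 cylinder at (13.5, 11.5) partially overlaps it — only the 298.78 mm² overlap (of its 314.37 mm²) is removed, clipping the outline; the r=4.5 cylinder at (-4, 7) partially overlaps it — only the 0.43 mm² overlap (of its 52.61 mm²) is removed, clipping the outline — 1 connected region. Overall, the cross-section is a single solid region. The nearest boundary edge runs (21.50, 28.00)→(21.50, 16.70); distance from the point to it = 1.60 mm. The point is inside the cross-section and 1.60 mm from the nearest boundary — more than the 1.2 mm shell width (3 × 0.4), so it's in the infill interior.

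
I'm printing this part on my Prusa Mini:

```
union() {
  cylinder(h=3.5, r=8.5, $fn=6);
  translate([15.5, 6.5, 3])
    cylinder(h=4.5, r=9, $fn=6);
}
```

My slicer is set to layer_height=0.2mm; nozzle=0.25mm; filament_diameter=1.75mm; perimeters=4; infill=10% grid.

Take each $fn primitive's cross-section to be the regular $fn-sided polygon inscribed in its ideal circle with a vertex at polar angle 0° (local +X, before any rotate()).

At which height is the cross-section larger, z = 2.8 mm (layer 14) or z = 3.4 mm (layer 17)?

Layer 14 (z = 2.8): the r=8.5 cylinder gives a regular 6-gon of circumradius 8.5 (constant along its height) (area = (6/2)·8.500²·sin(360°/6) = 187.71 mm²); the cylinder at (15.5, 6.5) is absent (z outside [3, 7.5]); Merging all regions: only the r=8.5 cylinder is present, so the union is just that shape — area = 187.71 mm². So its area = 187.71 mm². Layer 17 (z = 3.4): the r=8.5 cylinder gives a regular 6-gon of circumradius 8.5 (constant along its height) (area = (6/2)·8.500²·sin(360°/6) = 187.71 mm²); the r=9 cylinder at (15.5, 6.5) contributes a regular 6-gon of circumradius 9 (area = (6/2)·9.000²·sin(360°/6) = 210.44 mm²); Taking the union: the 2 present regions are separate (no shared area or edge), so areas and boundary lengths simply add and each stays a separate island — area = 398.16 mm². So its area = 398.16 mm². Layer 17 is larger (398.16 vs 187.71 mm²).

layer 17 (z = 3.4 mm)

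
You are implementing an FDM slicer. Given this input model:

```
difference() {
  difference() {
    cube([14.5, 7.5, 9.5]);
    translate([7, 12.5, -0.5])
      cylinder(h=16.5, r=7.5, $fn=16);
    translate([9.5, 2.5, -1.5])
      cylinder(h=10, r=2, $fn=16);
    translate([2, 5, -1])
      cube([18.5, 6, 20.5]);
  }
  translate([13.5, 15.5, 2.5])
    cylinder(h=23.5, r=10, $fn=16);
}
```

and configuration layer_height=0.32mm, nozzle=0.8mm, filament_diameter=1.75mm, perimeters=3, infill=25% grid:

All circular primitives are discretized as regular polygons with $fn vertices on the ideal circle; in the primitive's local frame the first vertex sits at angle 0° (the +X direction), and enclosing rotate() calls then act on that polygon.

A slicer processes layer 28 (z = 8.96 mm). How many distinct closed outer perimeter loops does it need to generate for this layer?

1

At z = 8.96 mm: the 14.5×7.5 cube contributes its full rectangle; the r=7.5 cylinder at (7, 12.5) contributes a regular 16-gon of circumradius 7.5; the cylinder at (9.5, 2.5) does not reach this height (z outside [-1.5, 8.5]); the cube at (2, 5) (footprint 18.5×6) is included at this height; After the difference (first − rest): starting from the 14.5×7.5 cube, the r=7.5 cylinder at (7, 12.5) partially overlaps it — only the 18.21 mm² overlap (of its 172.21 mm²) is removed, clipping the outline; the 18.5×6 cube at (2, 5) partially overlaps it — only the 13.20 mm² overlap (of its 111.00 mm²) is removed, clipping the outline — 1 connected region; the r=10 cylinder at (13.5, 15.5) gives a regular 16-gon of circumradius 10 (constant along its height); After the difference (first − rest): starting from that combined region, the r=10 cylinder at (13.5, 15.5) misses the remaining region (no effect) — 1 connected region. The result has 1 disconnected region.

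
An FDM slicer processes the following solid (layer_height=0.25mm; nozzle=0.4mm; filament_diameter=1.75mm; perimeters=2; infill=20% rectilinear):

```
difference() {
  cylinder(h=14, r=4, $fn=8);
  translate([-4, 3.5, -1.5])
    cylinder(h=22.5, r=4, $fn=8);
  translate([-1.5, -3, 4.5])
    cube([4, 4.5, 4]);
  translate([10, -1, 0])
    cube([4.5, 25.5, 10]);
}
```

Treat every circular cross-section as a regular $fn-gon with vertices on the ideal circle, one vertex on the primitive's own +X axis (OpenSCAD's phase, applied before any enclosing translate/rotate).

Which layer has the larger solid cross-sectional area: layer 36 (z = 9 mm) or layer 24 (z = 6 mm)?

layer 36 (z = 9 mm)

Layer 36 (z = 9): the r=4 cylinder gives a regular 8-gon of circumradius 4 (constant along its height) (area = (8/2)·4.000²·sin(360°/8) = 45.25 mm²); the cylinder at (-4, 3.5): section is a regular 8-gon, circumradius r=4 (area = (8/2)·4.000²·sin(360°/8) = 45.25 mm²); the cube at (-1.5, -3) is not intersected at this z (z outside [4.5, 8.5]); the cube at (10, -1) (footprint 4.5×25.5) is included at this height (area 114.75 mm²); After the difference (first − rest): starting from the r=4 cylinder (45.25 mm²), the r=4 cylinder at (-4, 3.5) partially overlaps it — only the 8.54 mm² overlap (of its 45.25 mm²) is removed, clipping the outline; the 4.5×25.5 cube at (10, -1) misses the remaining region (no effect) — area = 36.72 mm². So its area = 36.72 mm². Layer 24 (z = 6): the cylinder: section is a regular 8-gon, circumradius r=4 (area = (8/2)·4.000²·sin(360°/8) = 45.25 mm²); the r=4 cylinder at (-4, 3.5) gives a regular 8-gon of circumradius 4 (constant along its height) (area = (8/2)·4.000²·sin(360°/8) = 45.25 mm²); the cube at (-1.5, -3) (footprint 4×4.5) is included at this height (area 18.00 mm²); the 4.5×25.5 cube at (10, -1) contributes its full rectangle (area 114.75 mm²); Subtracting the remaining from the first: starting from the r=4 cylinder (45.25 mm²), the r=4 cylinder at (-4, 3.5) partially overlaps it — only the 8.54 mm² overlap (of its 45.25 mm²) is removed, clipping the outline; the 4×4.5 cube at (-1.5, -3) partially overlaps it — only the 17.56 mm² overlap (of its 18.00 mm²) is removed, clipping the outline; the 4.5×25.5 cube at (10, -1) misses the remaining region (no effect) — area = 19.15 mm². So its area = 19.15 mm². Layer 36 is larger (36.72 vs 19.15 mm²).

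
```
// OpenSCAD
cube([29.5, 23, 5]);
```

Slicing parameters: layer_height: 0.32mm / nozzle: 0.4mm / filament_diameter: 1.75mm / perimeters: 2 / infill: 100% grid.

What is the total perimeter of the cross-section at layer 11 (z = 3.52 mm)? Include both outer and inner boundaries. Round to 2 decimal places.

105.00 mm

At z = 3.52 mm: the 29.5×23 cube contributes its full rectangle (perimeter 105.00 mm). Overall, the cross-section is a single solid region. Total boundary length (outer) = 105.00 mm.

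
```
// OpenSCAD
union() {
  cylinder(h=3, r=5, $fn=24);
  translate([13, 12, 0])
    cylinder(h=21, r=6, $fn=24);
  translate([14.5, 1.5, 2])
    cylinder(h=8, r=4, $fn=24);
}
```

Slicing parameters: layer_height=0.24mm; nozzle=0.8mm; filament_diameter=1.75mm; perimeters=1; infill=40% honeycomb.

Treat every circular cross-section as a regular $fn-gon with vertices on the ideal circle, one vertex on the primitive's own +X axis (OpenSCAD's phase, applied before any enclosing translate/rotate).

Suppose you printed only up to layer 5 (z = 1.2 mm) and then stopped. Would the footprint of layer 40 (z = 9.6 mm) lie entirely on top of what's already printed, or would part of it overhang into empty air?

Compare the two slices. At z = 1.2: the cylinder: section is a regular 24-gon, circumradius r=5 (area = (24/2)·5.000²·sin(360°/24) = 77.65 mm²); the r=6 cylinder at (13, 12) contributes a regular 24-gon of circumradius 6 (area = (24/2)·6.000²·sin(360°/24) = 111.81 mm²); the cylinder at (14.5, 1.5) is not intersected at this z (z outside [2, 10]); Taking the union: the 2 present regions are separate (no shared area or edge), so areas and boundary lengths simply add and each stays a separate island — area = 189.46 mm². At z = 9.6: the cylinder is absent (z outside [0, 3]); the r=6 cylinder at (13, 12) contributes a regular 24-gon of circumradius 6 (area = (24/2)·6.000²·sin(360°/24) = 111.81 mm²); the cylinder at (14.5, 1.5): section is a regular 24-gon, circumradius r=4 (area = (24/2)·4.000²·sin(360°/24) = 49.69 mm²); Merging all regions: the 2 present regions are separate (no shared area or edge), so areas and boundary lengths simply add and each stays a separate island — area = 161.50 mm². Checking containment: at z = 9.6 the cross-section extends beyond the z = 1.2 cross-section by about 49.69 mm².

part overhangs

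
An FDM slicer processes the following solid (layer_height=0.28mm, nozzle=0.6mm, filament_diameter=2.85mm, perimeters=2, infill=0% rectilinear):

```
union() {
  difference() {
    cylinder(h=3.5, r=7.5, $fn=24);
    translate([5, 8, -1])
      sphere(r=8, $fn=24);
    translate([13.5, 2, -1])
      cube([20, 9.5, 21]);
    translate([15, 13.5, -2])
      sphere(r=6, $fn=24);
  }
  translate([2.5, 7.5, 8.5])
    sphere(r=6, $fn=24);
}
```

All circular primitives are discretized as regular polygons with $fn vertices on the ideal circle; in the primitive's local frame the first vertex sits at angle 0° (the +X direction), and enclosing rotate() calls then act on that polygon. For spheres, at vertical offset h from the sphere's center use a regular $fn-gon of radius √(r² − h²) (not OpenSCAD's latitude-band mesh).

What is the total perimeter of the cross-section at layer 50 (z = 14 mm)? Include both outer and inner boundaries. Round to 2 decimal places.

At z = 14 mm: the cylinder does not reach this height (z outside [0, 3.5]); the sphere at (5, 8) is absent (|z−center|=15.000 > r=8); the 20×9.5 cube at (13.5, 2) contributes its full rectangle (perimeter 59.00 mm); the sphere at (15, 13.5) is absent (|z−center|=16.000 > r=6); After the difference (first − rest): the first operand is absent here, so nothing remains; the r=6 sphere at (2.5, 7.5) slices to a regular 24-gon of circumradius 2.398 (√(r²−h²) with h=5.5 from center) (perimeter = 2·24·2.398·sin(180°/24) = 15.02 mm); Combining (union): only the r=6 sphere at (2.5, 7.5) is present, so the union is just that shape — boundary = 15.02 mm. Overall, the cross-section is a single solid region. Total boundary length (outer) = 15.02 mm.

15.02 mm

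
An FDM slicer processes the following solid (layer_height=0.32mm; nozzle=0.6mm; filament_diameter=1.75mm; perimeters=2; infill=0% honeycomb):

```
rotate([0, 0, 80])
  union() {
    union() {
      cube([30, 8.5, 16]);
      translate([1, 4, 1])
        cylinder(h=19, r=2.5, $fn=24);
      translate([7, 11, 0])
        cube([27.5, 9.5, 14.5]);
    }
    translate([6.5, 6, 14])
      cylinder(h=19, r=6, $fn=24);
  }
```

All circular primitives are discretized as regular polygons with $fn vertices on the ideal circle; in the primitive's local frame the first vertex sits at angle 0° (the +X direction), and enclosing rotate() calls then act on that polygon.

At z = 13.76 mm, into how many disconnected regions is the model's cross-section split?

At z = 13.76 mm: the 30×8.5 cube contributes its full rectangle; the cylinder at (1, 4): section is a regular 24-gon, circumradius r=2.5; the cube at (7, 11) (footprint 27.5×9.5) is included at this height; Taking the union: the regions partially overlap (shared area 14.54 mm²), so overlapping operands fuse into one piece — 2 connected regions; the cylinder at (6.5, 6) does not reach this height (z outside [14, 33]); Merging all regions: only the result so far is present, so the union is just that shape — 2 connected regions; (whole slice rotated 80° about Z — lengths, areas and connectivity unchanged). The result has 2 disconnected regions.

2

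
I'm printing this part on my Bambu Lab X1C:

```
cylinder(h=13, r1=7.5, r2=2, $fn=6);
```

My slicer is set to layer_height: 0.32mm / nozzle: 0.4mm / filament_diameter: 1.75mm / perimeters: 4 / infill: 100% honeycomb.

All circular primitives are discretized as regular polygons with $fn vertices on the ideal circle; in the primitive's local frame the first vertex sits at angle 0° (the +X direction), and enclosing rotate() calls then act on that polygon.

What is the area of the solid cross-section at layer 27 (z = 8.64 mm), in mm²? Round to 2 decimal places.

At z = 8.64 mm: the cone contributes a regular 6-gon of circumradius 3.845 (interpolated between r1=7.5 and r2=2 at t=0.665) (area = (6/2)·3.845²·sin(360°/6) = 38.40 mm²). Overall, the cross-section is a single solid region. Net area = 38.40 mm².

38.40 mm²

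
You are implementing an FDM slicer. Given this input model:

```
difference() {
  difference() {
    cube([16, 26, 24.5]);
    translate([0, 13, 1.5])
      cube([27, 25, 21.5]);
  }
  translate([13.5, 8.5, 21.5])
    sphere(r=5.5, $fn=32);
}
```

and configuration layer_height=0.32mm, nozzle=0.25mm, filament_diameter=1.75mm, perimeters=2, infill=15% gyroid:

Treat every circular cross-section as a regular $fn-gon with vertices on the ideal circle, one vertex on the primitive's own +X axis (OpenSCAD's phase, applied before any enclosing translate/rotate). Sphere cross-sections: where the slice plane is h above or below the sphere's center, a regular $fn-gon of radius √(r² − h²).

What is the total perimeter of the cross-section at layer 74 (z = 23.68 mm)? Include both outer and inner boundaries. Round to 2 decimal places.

96.36 mm

At z = 23.68 mm: the 16×26 cube contributes its full rectangle (perimeter 84.00 mm); the cube at (0, 13) does not reach this height (z outside [1.5, 23]); After the difference (first − rest): none of the subtracted shapes is present at this height, so the 16×26 cube is unchanged — boundary = 84.00 mm; the r=5.5 sphere at (13.5, 8.5) contributes a regular 32-gon of circumradius √(5.5²−2.18²) = 5.050 (perimeter = 2·32·5.050·sin(180°/32) = 31.68 mm); After the difference (first − rest): starting from the result so far, the r=5.5 sphere at (13.5, 8.5) partially overlaps it — only the 63.88 mm² overlap (of its 79.59 mm²) is removed, clipping the outline — boundary = 96.36 mm. Overall, the cross-section is a single solid region. Total boundary length (outer) = 96.36 mm.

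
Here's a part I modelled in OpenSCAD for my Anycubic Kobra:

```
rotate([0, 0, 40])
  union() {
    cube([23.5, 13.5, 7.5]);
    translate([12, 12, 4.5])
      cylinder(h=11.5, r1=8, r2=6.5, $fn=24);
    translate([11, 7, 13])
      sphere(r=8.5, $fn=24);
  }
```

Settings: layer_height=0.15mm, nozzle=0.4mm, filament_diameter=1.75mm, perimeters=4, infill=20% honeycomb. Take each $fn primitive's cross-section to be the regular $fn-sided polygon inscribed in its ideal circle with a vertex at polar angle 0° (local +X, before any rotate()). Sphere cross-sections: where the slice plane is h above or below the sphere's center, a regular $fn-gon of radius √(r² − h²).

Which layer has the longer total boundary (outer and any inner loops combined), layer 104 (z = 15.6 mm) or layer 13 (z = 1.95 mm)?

layer 13 (z = 1.95 mm)

Layer 104 (z = 15.6): the cube is not intersected at this z (z outside [0, 7.5]); the cone at (12, 12) contributes a regular 24-gon of circumradius 6.552 (interpolated between r1=8 and r2=6.5 at t=0.965) (perimeter = 2·24·6.552·sin(180°/24) = 41.05 mm); the r=8.5 sphere at (11, 7) contributes a regular 24-gon of circumradius √(8.5²−2.6²) = 8.093 (perimeter = 2·24·8.093·sin(180°/24) = 50.70 mm); Taking the union: the regions partially overlap (shared area 92.09 mm²), so the edge portions inside another operand are dropped and the merged outline is re-measured after clipping — boundary = 56.76 mm; (whole slice rotated 40° about Z — lengths, areas and connectivity unchanged). So its perimeter = 56.76 mm. Layer 13 (z = 1.95): the 23.5×13.5 cube contributes its full rectangle (perimeter 74.00 mm); the cone at (12, 12) is not intersected at this z (z outside [4.5, 16]); the sphere at (11, 7) is not intersected at this z (|z−center|=11.050 > r=8.5); Taking the union: only the 23.5×13.5 cube is present, so the union is just that shape — boundary = 74.00 mm; (whole slice rotated 40° about Z — lengths, areas and connectivity unchanged). So its perimeter = 74.00 mm. Layer 13 is larger (74.00 vs 56.76 mm).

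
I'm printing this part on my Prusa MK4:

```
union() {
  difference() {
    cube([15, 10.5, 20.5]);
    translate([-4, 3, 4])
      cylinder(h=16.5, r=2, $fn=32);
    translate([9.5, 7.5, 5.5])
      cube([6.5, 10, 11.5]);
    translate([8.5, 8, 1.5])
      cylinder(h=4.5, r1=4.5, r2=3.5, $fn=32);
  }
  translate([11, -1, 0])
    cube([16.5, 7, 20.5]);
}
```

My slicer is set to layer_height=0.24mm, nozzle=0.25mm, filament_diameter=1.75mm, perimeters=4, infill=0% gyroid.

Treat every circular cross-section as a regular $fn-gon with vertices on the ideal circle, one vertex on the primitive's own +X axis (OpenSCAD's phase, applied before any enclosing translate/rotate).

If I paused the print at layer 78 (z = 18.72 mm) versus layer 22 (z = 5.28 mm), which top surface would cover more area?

Layer 78 (z = 18.72): the 15×10.5 cube contributes its full rectangle (area 157.50 mm²); the r=2 cylinder at (-4, 3) gives a regular 32-gon of circumradius 2 (constant along its height) (area = (32/2)·2.000²·sin(360°/32) = 12.49 mm²); the cube at (9.5, 7.5) is not intersected at this z (z outside [5.5, 17]); the cone at (8.5, 8) is not intersected at this z (z outside [1.5, 6]); Taking the first minus the rest: starting from the 15×10.5 cube (157.50 mm²), the r=2 cylinder at (-4, 3) misses the remaining region (no effect) — area = 157.50 mm²; the 16.5×7 cube at (11, -1) contributes its full rectangle (area 115.50 mm²); Taking the union: the regions partially overlap — summed areas 273.00 mm² minus the doubly-counted overlap 24.00 mm² gives 249.00 mm² — area = 249.00 mm². So its area = 249.00 mm². Layer 22 (z = 5.28): the cube (footprint 15×10.5) is included at this height (area 157.50 mm²); the r=2 cylinder at (-4, 3) gives a regular 32-gon of circumradius 2 (constant along its height) (area = (32/2)·2.000²·sin(360°/32) = 12.49 mm²); the cube at (9.5, 7.5) does not reach this height (z outside [5.5, 17]); the cone at (8.5, 8) (r1=4.5→r2=3.5) has section circumradius 3.660 here — a regular 32-gon (area = (32/2)·3.660²·sin(360°/32) = 41.81 mm²); After the difference (first − rest): starting from the 15×10.5 cube (157.50 mm²), the r=2 cylinder at (-4, 3) misses the remaining region (no effect); the cone at (8.5, 8) partially overlaps it — only the 37.60 mm² overlap (of its 41.81 mm²) is removed, clipping the outline — area = 119.90 mm²; the cube at (11, -1) (footprint 16.5×7) is included at this height (area 115.50 mm²); Combining (union): the regions partially overlap — summed areas 235.40 mm² minus the doubly-counted overlap 23.80 mm² gives 211.60 mm² — area = 211.60 mm². So its area = 211.60 mm². Layer 78 is larger (249.00 vs 211.60 mm²).

layer 78 (z = 18.72 mm)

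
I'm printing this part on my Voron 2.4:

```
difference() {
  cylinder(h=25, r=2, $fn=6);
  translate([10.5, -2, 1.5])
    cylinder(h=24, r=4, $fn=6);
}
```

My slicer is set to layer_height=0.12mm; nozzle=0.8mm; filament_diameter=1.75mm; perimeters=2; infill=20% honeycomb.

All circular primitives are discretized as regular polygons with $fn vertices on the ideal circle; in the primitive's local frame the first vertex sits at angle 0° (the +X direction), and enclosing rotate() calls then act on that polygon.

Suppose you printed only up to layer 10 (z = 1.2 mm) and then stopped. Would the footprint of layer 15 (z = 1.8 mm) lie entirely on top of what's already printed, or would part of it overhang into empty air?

entirely on top

Compare the two slices. At z = 1.2: the cylinder: section is a regular 6-gon, circumradius r=2 (area = (6/2)·2.000²·sin(360°/6) = 10.39 mm²); the cylinder at (10.5, -2) does not reach this height (z outside [1.5, 25.5]); Taking the first minus the rest: none of the subtracted shapes is present at this height, so the r=2 cylinder is unchanged — area = 10.39 mm². At z = 1.8: the r=2 cylinder contributes a regular 6-gon of circumradius 2 (area = (6/2)·2.000²·sin(360°/6) = 10.39 mm²); the r=4 cylinder at (10.5, -2) contributes a regular 6-gon of circumradius 4 (area = (6/2)·4.000²·sin(360°/6) = 41.57 mm²); Taking the first minus the rest: starting from the r=2 cylinder (10.39 mm²), the r=4 cylinder at (10.5, -2) misses the remaining region (no effect) — area = 10.39 mm². Checking containment: the cross-section at z = 1.8 is a subset of the cross-section at z = 1.2.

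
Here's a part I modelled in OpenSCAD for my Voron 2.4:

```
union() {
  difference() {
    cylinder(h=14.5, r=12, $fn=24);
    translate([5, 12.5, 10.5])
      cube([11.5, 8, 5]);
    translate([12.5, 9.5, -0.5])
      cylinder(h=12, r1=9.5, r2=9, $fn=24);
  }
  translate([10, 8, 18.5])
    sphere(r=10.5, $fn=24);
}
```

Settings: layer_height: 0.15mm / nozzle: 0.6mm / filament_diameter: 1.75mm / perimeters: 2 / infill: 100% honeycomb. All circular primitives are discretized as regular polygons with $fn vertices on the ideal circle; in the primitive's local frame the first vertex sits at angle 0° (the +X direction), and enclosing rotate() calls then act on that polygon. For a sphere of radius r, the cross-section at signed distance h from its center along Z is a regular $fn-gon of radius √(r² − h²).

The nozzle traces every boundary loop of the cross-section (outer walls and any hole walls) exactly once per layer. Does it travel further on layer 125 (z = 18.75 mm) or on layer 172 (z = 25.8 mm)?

Layer 125 (z = 18.75): the cylinder is absent (z outside [0, 14.5]); the cube at (5, 12.5) is not intersected at this z (z outside [10.5, 15.5]); the cone at (12.5, 9.5) is absent (z outside [-0.5, 11.5]); Subtracting the remaining from the first: the first operand is absent here, so nothing remains; the r=10.5 sphere at (10, 8) slices to a regular 24-gon of circumradius 10.497 (√(r²−h²) with h=0.25 from center) (perimeter = 2·24·10.497·sin(180°/24) = 65.77 mm); Taking the union: only the r=10.5 sphere at (10, 8) is present, so the union is just that shape — boundary = 65.77 mm. So its perimeter = 65.77 mm. Layer 172 (z = 25.8): the cylinder is not intersected at this z (z outside [0, 14.5]); the cube at (5, 12.5) is absent (z outside [10.5, 15.5]); the cone at (12.5, 9.5) is not intersected at this z (z outside [-0.5, 11.5]); After the difference (first − rest): the first operand is absent here, so nothing remains; the r=10.5 sphere at (10, 8) contributes a regular 24-gon of circumradius √(10.5²−7.3²) = 7.547 (perimeter = 2·24·7.547·sin(180°/24) = 47.29 mm); Taking the union: only the r=10.5 sphere at (10, 8) is present, so the union is just that shape — boundary = 47.29 mm. So its perimeter = 47.29 mm. Layer 125 is larger (65.77 vs 47.29 mm).

layer 125 (z = 18.75 mm)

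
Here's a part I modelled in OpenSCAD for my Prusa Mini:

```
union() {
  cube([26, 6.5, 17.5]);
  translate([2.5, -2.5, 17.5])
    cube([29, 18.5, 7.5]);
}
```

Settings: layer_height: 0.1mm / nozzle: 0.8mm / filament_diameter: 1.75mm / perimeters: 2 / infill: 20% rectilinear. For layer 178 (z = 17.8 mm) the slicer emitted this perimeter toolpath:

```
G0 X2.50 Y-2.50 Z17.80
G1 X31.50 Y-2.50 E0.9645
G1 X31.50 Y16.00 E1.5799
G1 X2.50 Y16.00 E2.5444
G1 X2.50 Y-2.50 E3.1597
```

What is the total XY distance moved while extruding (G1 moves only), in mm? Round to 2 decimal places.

95.00 mm

Sum the Euclidean lengths of each G1 segment: total = 95.00 mm.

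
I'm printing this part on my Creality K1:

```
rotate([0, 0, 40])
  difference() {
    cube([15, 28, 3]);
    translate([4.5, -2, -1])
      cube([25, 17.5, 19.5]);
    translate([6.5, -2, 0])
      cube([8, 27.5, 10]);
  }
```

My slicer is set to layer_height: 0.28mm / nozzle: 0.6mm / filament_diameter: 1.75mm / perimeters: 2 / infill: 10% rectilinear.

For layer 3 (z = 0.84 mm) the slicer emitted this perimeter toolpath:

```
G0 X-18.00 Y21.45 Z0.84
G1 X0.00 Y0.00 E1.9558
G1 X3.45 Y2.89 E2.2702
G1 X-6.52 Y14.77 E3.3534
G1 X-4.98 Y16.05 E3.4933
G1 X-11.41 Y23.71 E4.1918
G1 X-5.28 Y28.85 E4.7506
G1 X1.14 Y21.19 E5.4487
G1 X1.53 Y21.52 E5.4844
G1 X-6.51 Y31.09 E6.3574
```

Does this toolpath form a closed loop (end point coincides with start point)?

Start point (G0): (-18.00, 21.45). End point (last G1): the path does not return to the start — open.

no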